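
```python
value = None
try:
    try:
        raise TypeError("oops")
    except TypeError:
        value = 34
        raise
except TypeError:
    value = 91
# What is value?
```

Step-by-step execution trace:
1. Inner try: `raise TypeError("oops")` raises TypeError.
2. Inner `except TypeError` matches → value = 34.
3. bare `raise` re-raises the same TypeError.
4. Outer `except TypeError` matches → value = 91.
Result: 91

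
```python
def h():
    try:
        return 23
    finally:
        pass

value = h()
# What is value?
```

Step-by-step execution trace:
1. `h()` enters try: `return 23` sets pending return value 23.
2. Before returning, `finally: pass` runs (no effect).
3. h() returns 23 → value = 23.
Result: 23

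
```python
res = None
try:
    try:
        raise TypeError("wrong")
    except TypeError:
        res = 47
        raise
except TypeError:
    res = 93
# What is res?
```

Step-by-step execution trace:
1. Inner try: `raise TypeError("wrong")` raises TypeError.
2. Inner `except TypeError` matches → res = 47.
3. bare `raise` re-raises the same TypeError.
4. Outer `except TypeError` matches → res = 93.
Result: 93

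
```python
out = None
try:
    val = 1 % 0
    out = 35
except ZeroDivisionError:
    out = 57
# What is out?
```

Step-by-step execution trace:
1. `val = 1 % 0` raises ZeroDivisionError.
2. `out = 35` is not reached.
3. `except ZeroDivisionError` matches → out = 57.
Result: 57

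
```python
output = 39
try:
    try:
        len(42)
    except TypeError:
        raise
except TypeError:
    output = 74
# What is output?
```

Step-by-step execution trace:
1. Inner try: `len(42)` raises TypeError.
2. Inner `except TypeError` matches; bare `raise` re-raises the same TypeError.
3. Outer `except TypeError` matches → output = 74.
Result: 74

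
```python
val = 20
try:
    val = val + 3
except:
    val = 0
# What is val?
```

Step-by-step execution trace:
1. val starts at 20.
2. try: `val = val + 3` → val = 23. No exception raised.
3. `except` is skipped.
Result: 23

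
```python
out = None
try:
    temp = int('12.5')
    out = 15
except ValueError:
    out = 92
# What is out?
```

Step-by-step execution trace:
1. `temp = int('12.5')` raises ValueError.
2. `out = 15` is not reached.
3. `except ValueError` matches → out = 92.
Result: 92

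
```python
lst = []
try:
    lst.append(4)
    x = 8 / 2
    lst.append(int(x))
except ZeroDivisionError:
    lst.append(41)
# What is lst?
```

Step-by-step execution trace:
1. try: `lst.append(4)` → lst = [4].
2. `x = 8 / 2` → x = 4.0. No exception raised.
3. `lst.append(int(x))` → lst = [4, 4].
4. `except ZeroDivisionError` is skipped (no exception was raised).
Result: [4, 4]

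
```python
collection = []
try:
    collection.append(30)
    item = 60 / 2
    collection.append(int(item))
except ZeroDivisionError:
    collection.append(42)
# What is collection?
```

Step-by-step execution trace:
1. try: `collection.append(30)` → collection = [30].
2. `item = 60 / 2` → item = 30.0. No exception raised.
3. `collection.append(int(item))` → collection = [30, 30].
4. `except ZeroDivisionError` is skipped (no exception was raised).
Result: [30, 30]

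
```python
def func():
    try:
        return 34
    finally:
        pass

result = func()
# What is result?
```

Step-by-step execution trace:
1. `func()` enters try: `return 34` sets pending return value 34.
2. Before returning, `finally: pass` runs (no effect).
3. func() returns 34 → result = 34.
Result: 34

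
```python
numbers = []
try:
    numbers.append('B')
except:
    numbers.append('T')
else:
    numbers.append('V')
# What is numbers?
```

Step-by-step execution trace:
1. try: `numbers.append('B')` → numbers = ['B']. No exception raised.
2. `except` is skipped.
3. `else` runs (try completed without exception): `numbers.append('V')` → numbers = ['B', 'V'].
Result: ['B', 'V']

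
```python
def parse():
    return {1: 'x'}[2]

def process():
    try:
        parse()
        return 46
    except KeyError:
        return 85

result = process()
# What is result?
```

Step-by-step execution trace:
1. `process()` calls `parse()`.
2. `parse()` evaluates `{1: 'x'}[2]`, which raises KeyError; it propagates to the caller.
3. `return 46` is not reached.
4. `except KeyError` in process matches → returns 85.
5. result = 85.
Result: 85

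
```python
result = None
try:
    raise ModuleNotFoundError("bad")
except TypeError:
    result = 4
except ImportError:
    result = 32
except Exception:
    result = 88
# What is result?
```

Step-by-step execution trace:
1. `raise ModuleNotFoundError(...)` raises ModuleNotFoundError.
2. `except TypeError` does not match (ModuleNotFoundError is not a subclass of TypeError); skipped.
3. `except ImportError` matches (ModuleNotFoundError is a subclass of ImportError) → result = 32.
4. `except Exception` is not reached.
Result: 32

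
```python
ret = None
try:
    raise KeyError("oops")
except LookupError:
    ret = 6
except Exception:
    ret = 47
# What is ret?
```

Step-by-step execution trace:
1. `raise KeyError(...)` raises KeyError.
2. `except LookupError` matches (KeyError is a subclass of LookupError) → ret = 6.
3. `except Exception` is not reached.
Result: 6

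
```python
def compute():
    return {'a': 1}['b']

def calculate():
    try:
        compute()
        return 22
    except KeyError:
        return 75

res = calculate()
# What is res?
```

Step-by-step execution trace:
1. `calculate()` calls `compute()`.
2. `compute()` evaluates `{'a': 1}['b']`, which raises KeyError; it propagates to the caller.
3. `return 22` is not reached.
4. `except KeyError` in calculate matches → returns 75.
5. res = 75.
Result: 75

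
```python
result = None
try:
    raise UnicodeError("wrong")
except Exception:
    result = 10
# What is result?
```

Step-by-step execution trace:
1. `raise UnicodeError(...)` raises UnicodeError.
2. `except Exception` matches (UnicodeError is a subclass of Exception) → result = 10.
Result: 10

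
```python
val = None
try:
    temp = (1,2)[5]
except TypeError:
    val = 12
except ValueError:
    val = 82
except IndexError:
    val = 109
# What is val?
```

Step-by-step execution trace:
1. `temp = (1,2)[5]` raises IndexError.
2. `except TypeError` does not match IndexError; skipped.
3. `except ValueError` does not match IndexError; skipped.
4. `except IndexError` matches → val = 109.
Result: 109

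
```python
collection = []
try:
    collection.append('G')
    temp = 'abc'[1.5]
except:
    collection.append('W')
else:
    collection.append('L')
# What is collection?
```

Step-by-step execution trace:
1. try: `collection.append('G')` → collection = ['G'].
2. `temp = 'abc'[1.5]` raises TypeError.
3. bare `except` matches → `collection.append('W')` → collection = ['G', 'W'].
4. `else` is skipped (an exception was raised).
Result: ['G', 'W']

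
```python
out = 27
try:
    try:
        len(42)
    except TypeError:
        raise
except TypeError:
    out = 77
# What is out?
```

Step-by-step execution trace:
1. Inner try: `len(42)` raises TypeError.
2. Inner `except TypeError` matches; bare `raise` re-raises the same TypeError.
3. Outer `except TypeError` matches → out = 77.
Result: 77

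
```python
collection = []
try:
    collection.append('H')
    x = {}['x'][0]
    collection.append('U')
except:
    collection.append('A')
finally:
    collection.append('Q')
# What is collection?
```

Step-by-step execution trace:
1. try: `collection.append('H')` → collection = ['H'].
2. `x = {}['x'][0]` raises KeyError; `collection.append('U')` is not reached.
3. bare `except` matches → `collection.append('A')` → collection = ['H', 'A'].
4. finally always runs: `collection.append('Q')` → collection = ['H', 'A', 'Q'].
Result: ['H', 'A', 'Q']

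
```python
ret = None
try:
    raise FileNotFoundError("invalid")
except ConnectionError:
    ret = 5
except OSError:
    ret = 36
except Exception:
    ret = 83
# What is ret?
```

Step-by-step execution trace:
1. `raise FileNotFoundError(...)` raises FileNotFoundError.
2. `except ConnectionError` does not match (FileNotFoundError is not a subclass of ConnectionError); skipped.
3. `except OSError` matches (FileNotFoundError is a subclass of OSError) → ret = 36.
4. `except Exception` is not reached.
Result: 36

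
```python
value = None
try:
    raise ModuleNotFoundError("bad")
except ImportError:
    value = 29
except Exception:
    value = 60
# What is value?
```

Step-by-step execution trace:
1. `raise ModuleNotFoundError(...)` raises ModuleNotFoundError.
2. `except ImportError` matches (ModuleNotFoundError is a subclass of ImportError) → value = 29.
3. `except Exception` is not reached.
Result: 29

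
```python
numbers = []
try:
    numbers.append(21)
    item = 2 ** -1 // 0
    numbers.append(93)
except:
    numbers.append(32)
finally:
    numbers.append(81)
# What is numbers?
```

Step-by-step execution trace:
1. try: `numbers.append(21)` → numbers = [21].
2. `item = 2 ** -1 // 0` raises ZeroDivisionError; `numbers.append(93)` is not reached.
3. bare `except` matches → `numbers.append(32)` → numbers = [21, 32].
4. finally always runs: `numbers.append(81)` → numbers = [21, 32, 81].
Result: [21, 32, 81]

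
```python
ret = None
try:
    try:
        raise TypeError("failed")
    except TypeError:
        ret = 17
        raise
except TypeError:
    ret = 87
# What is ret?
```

Step-by-step execution trace:
1. Inner try: `raise TypeError("failed")` raises TypeError.
2. Inner `except TypeError` matches → ret = 17.
3. bare `raise` re-raises the same TypeError.
4. Outer `except TypeError` matches → ret = 87.
Result: 87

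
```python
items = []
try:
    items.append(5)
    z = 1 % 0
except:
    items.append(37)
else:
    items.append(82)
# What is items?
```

Step-by-step execution trace:
1. try: `items.append(5)` → items = [5].
2. `z = 1 % 0` raises ZeroDivisionError.
3. bare `except` matches → `items.append(37)` → items = [5, 37].
4. `else` is skipped (an exception was raised).
Result: [5, 37]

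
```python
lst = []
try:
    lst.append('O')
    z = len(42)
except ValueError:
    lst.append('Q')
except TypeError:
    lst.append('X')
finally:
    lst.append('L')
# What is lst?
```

Step-by-step execution trace:
1. try: `lst.append('O')` → lst = ['O'].
2. `z = len(42)` raises TypeError.
3. `except ValueError` does not match TypeError; skipped.
4. `except TypeError` matches → `lst.append('X')` → lst = ['O', 'X'].
5. finally always runs: `lst.append('L')` → lst = ['O', 'X', 'L'].
Result: ['O', 'X', 'L']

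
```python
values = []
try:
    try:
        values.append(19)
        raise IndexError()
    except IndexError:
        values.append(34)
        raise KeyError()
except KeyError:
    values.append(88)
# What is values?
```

Step-by-step execution trace:
1. Inner try: `values.append(19)` → values = [19].
2. `raise IndexError()` raises IndexError.
3. Inner `except IndexError` matches → `values.append(34)` → values = [19, 34].
4. `raise KeyError()` raises KeyError; propagates to outer try.
5. Outer `except KeyError` matches → `values.append(88)` → values = [19, 34, 88].
Result: [19, 34, 88]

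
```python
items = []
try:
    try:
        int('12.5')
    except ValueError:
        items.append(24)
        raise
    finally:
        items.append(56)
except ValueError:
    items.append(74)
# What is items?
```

Step-by-step execution trace:
1. Inner try: `int('12.5')` raises ValueError.
2. Inner `except ValueError` matches → `items.append(24)` → items = [24].
3. bare `raise` re-raises ValueError.
4. Inner `finally` runs during unwinding: `items.append(56)` → items = [24, 56].
5. Outer `except ValueError` matches → `items.append(74)` → items = [24, 56, 74].
Result: [24, 56, 74]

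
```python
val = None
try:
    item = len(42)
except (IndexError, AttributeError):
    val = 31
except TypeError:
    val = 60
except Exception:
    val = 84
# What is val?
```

Step-by-step execution trace:
1. `item = len(42)` raises TypeError.
2. `except (IndexError, AttributeError)` does not match TypeError; skipped.
3. `except TypeError` matches (exact type match) → val = 60.
4. `except Exception` is not reached.
Result: 60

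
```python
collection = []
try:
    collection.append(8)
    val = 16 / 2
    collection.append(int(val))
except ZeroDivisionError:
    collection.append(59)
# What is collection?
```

Step-by-step execution trace:
1. try: `collection.append(8)` → collection = [8].
2. `val = 16 / 2` → val = 8.0. No exception raised.
3. `collection.append(int(val))` → collection = [8, 8].
4. `except ZeroDivisionError` is skipped (no exception was raised).
Result: [8, 8]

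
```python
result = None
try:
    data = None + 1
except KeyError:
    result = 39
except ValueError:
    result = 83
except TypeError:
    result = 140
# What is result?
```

Step-by-step execution trace:
1. `data = None + 1` raises TypeError.
2. `except KeyError` does not match TypeError; skipped.
3. `except ValueError` does not match TypeError; skipped.
4. `except TypeError` matches → result = 140.
Result: 140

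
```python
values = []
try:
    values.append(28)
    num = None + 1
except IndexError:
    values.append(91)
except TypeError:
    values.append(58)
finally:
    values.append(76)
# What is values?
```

Step-by-step execution trace:
1. try: `values.append(28)` → values = [28].
2. `num = None + 1` raises TypeError.
3. `except IndexError` does not match TypeError; skipped.
4. `except TypeError` matches → `values.append(58)` → values = [28, 58].
5. finally always runs: `values.append(76)` → values = [28, 58, 76].
Result: [28, 58, 76]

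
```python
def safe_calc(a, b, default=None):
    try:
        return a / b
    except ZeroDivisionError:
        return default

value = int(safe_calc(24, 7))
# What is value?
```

Step-by-step execution trace:
1. `safe_calc(24, 7)` enters try: `return 24 / 7` → returns 3.4285714285714284. No exception raised.
2. `except ZeroDivisionError` is skipped.
3. `int(3.4285714285714284)` → 3 → value = 3.
Result: 3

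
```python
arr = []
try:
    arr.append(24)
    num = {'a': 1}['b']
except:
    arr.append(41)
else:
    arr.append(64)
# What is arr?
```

Step-by-step execution trace:
1. try: `arr.append(24)` → arr = [24].
2. `num = {'a': 1}['b']` raises KeyError.
3. bare `except` matches → `arr.append(41)` → arr = [24, 41].
4. `else` is skipped (an exception was raised).
Result: [24, 41]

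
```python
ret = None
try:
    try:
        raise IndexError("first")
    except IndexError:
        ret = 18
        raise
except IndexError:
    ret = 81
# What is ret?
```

Step-by-step execution trace:
1. Inner try: `raise IndexError("first")` raises IndexError.
2. Inner `except IndexError` matches → ret = 18.
3. bare `raise` re-raises the same IndexError.
4. Outer `except IndexError` matches → ret = 81.
Result: 81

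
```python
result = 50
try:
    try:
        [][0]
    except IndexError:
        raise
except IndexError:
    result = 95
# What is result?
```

Step-by-step execution trace:
1. Inner try: `[][0]` raises IndexError.
2. Inner `except IndexError` matches; bare `raise` re-raises the same IndexError.
3. Outer `except IndexError` matches → result = 95.
Result: 95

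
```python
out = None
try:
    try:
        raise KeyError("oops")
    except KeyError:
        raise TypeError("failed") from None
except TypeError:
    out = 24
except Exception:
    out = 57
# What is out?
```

Step-by-step execution trace:
1. Inner try raises KeyError; inner `except KeyError` catches it.
2. `raise TypeError(...) from None` raises TypeError (from None suppresses __context__, but the active exception is still TypeError).
3. Outer `except TypeError` matches → out = 24.
4. `except Exception` is not reached.
Result: 24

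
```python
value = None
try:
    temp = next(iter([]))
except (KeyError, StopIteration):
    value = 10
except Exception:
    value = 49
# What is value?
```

Step-by-step execution trace:
1. `temp = next(iter([]))` raises StopIteration.
2. `except (KeyError, StopIteration)` matches (StopIteration is in the tuple) → value = 10.
3. `except Exception` is not reached.
Result: 10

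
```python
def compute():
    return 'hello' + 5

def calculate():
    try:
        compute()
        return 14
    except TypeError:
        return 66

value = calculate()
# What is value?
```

Step-by-step execution trace:
1. `calculate()` calls `compute()`.
2. `compute()` evaluates `'hello' + 5`, which raises TypeError; it propagates to the caller.
3. `return 14` is not reached.
4. `except TypeError` in calculate matches → returns 66.
5. value = 66.
Result: 66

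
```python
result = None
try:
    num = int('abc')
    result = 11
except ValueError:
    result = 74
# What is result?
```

Step-by-step execution trace:
1. `num = int('abc')` raises ValueError.
2. `result = 11` is not reached.
3. `except ValueError` matches → result = 74.
Result: 74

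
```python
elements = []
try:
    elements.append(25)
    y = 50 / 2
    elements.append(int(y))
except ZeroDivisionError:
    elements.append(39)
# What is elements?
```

Step-by-step execution trace:
1. try: `elements.append(25)` → elements = [25].
2. `y = 50 / 2` → y = 25.0. No exception raised.
3. `elements.append(int(y))` → elements = [25, 25].
4. `except ZeroDivisionError` is skipped (no exception was raised).
Result: [25, 25]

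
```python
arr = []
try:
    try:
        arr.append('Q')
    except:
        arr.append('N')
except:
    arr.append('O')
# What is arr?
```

Step-by-step execution trace:
1. Inner try: `arr.append('Q')` → arr = ['Q']. No exception raised.
2. Inner `except` is skipped.
3. Inner try completes normally; outer `except` is skipped.
Result: ['Q']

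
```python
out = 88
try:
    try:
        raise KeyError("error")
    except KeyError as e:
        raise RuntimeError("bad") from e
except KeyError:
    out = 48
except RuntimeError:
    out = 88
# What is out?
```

Step-by-step execution trace:
1. Inner try raises KeyError; inner `except KeyError as e` catches it.
2. `raise RuntimeError(...) from e` raises RuntimeError (KeyError is attached as __cause__, but only RuntimeError is active).
3. Outer `except KeyError` does not match RuntimeError; skipped.
4. Outer `except RuntimeError` matches → out = 88.
Result: 88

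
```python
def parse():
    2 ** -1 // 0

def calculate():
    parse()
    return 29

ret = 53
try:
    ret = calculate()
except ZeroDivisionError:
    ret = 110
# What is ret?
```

Step-by-step execution trace:
1. ret starts at 53.
2. try: `calculate()` calls `parse()`.
3. `parse()` evaluates `2 ** -1 // 0`, which raises ZeroDivisionError; it propagates through calculate (uncaught).
4. `return 29` in calculate is not reached; the assignment to ret does not complete.
5. `except ZeroDivisionError` matches → ret = 110.
Result: 110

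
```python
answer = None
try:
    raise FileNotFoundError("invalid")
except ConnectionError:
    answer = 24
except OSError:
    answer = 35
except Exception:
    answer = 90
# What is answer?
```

Step-by-step execution trace:
1. `raise FileNotFoundError(...)` raises FileNotFoundError.
2. `except ConnectionError` does not match (FileNotFoundError is not a subclass of ConnectionError); skipped.
3. `except OSError` matches (FileNotFoundError is a subclass of OSError) → answer = 35.
4. `except Exception` is not reached.
Result: 35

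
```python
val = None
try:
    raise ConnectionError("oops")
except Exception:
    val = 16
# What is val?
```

Step-by-step execution trace:
1. `raise ConnectionError(...)` raises ConnectionError.
2. `except Exception` matches (ConnectionError is a subclass of Exception) → val = 16.
Result: 16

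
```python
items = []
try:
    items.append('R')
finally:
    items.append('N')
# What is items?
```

Step-by-step execution trace:
1. try: `items.append('R')` → items = ['R'].
2. The try body completes without raising.
3. finally always runs: `items.append('N')` → items = ['R', 'N'].
Result: ['R', 'N']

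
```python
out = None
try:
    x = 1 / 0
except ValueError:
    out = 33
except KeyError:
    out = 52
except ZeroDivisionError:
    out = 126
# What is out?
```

Step-by-step execution trace:
1. `x = 1 / 0` raises ZeroDivisionError.
2. `except ValueError` does not match ZeroDivisionError; skipped.
3. `except KeyError` does not match ZeroDivisionError; skipped.
4. `except ZeroDivisionError` matches → out = 126.
Result: 126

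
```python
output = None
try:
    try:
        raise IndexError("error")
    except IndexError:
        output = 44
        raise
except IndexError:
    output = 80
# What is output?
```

Step-by-step execution trace:
1. Inner try: `raise IndexError("error")` raises IndexError.
2. Inner `except IndexError` matches → output = 44.
3. bare `raise` re-raises the same IndexError.
4. Outer `except IndexError` matches → output = 80.
Result: 80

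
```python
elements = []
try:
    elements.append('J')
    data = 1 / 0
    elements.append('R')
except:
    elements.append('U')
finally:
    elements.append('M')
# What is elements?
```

Step-by-step execution trace:
1. try: `elements.append('J')` → elements = ['J'].
2. `data = 1 / 0` raises ZeroDivisionError; `elements.append('R')` is not reached.
3. bare `except` matches → `elements.append('U')` → elements = ['J', 'U'].
4. finally always runs: `elements.append('M')` → elements = ['J', 'U', 'M'].
Result: ['J', 'U', 'M']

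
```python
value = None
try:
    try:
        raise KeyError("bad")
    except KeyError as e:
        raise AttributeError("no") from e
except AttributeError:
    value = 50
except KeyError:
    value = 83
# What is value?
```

Step-by-step execution trace:
1. Inner try raises KeyError; inner `except KeyError as e` catches it.
2. `raise AttributeError(...) from e` raises AttributeError (KeyError is attached as __cause__, but only AttributeError is active).
3. Outer `except AttributeError` matches → value = 50.
4. `except KeyError` is not reached.
Result: 50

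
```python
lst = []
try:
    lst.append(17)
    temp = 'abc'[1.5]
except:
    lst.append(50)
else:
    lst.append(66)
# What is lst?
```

Step-by-step execution trace:
1. try: `lst.append(17)` → lst = [17].
2. `temp = 'abc'[1.5]` raises TypeError.
3. bare `except` matches → `lst.append(50)` → lst = [17, 50].
4. `else` is skipped (an exception was raised).
Result: [17, 50]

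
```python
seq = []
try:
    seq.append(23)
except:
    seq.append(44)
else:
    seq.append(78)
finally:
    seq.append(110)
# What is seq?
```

Step-by-step execution trace:
1. try: `seq.append(23)` → seq = [23]. No exception raised.
2. `except` is skipped.
3. `else` runs: `seq.append(78)` → seq = [23, 78].
4. `finally` always runs: `seq.append(110)` → seq = [23, 78, 110].
Result: [23, 78, 110]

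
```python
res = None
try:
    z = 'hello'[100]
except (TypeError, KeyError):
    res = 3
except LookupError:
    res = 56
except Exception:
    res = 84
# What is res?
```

Step-by-step execution trace:
1. `z = 'hello'[100]` raises IndexError.
2. `except (TypeError, KeyError)` does not match IndexError; skipped.
3. `except LookupError` matches (IndexError is a subclass of LookupError) → res = 56.
4. `except Exception` is not reached.
Result: 56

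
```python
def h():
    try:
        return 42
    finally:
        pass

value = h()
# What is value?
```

Step-by-step execution trace:
1. `h()` enters try: `return 42` sets pending return value 42.
2. Before returning, `finally: pass` runs (no effect).
3. h() returns 42 → value = 42.
Result: 42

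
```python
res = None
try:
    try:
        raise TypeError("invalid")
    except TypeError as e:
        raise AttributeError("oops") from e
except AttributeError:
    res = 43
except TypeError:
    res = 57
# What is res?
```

Step-by-step execution trace:
1. Inner try raises TypeError; inner `except TypeError as e` catches it.
2. `raise AttributeError(...) from e` raises AttributeError (TypeError is attached as __cause__, but only AttributeError is active).
3. Outer `except AttributeError` matches → res = 43.
4. `except TypeError` is not reached.
Result: 43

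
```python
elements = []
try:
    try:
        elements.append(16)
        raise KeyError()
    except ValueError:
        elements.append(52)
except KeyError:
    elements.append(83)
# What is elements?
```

Step-by-step execution trace:
1. Inner try: `elements.append(16)` → elements = [16].
2. `raise KeyError()` raises KeyError.
3. Inner `except ValueError` does not match KeyError; exception propagates to outer try.
4. Outer `except KeyError` matches → `elements.append(83)` → elements = [16, 83].
Result: [16, 83]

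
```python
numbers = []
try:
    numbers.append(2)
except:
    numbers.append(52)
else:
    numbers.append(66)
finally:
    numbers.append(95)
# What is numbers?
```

Step-by-step execution trace:
1. try: `numbers.append(2)` → numbers = [2]. No exception raised.
2. `except` is skipped.
3. `else` runs: `numbers.append(66)` → numbers = [2, 66].
4. `finally` always runs: `numbers.append(95)` → numbers = [2, 66, 95].
Result: [2, 66, 95]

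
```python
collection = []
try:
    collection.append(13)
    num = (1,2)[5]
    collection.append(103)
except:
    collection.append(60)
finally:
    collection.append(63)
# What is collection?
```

Step-by-step execution trace:
1. try: `collection.append(13)` → collection = [13].
2. `num = (1,2)[5]` raises IndexError; `collection.append(103)` is not reached.
3. bare `except` matches → `collection.append(60)` → collection = [13, 60].
4. finally always runs: `collection.append(63)` → collection = [13, 60, 63].
Result: [13, 60, 63]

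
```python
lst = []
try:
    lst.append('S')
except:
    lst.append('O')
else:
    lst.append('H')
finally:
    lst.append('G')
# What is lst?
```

Step-by-step execution trace:
1. try: `lst.append('S')` → lst = ['S']. No exception raised.
2. `except` is skipped.
3. `else` runs: `lst.append('H')` → lst = ['S', 'H'].
4. `finally` always runs: `lst.append('G')` → lst = ['S', 'H', 'G'].
Result: ['S', 'H', 'G']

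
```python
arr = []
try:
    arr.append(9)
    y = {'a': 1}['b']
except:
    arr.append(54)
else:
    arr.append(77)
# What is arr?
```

Step-by-step execution trace:
1. try: `arr.append(9)` → arr = [9].
2. `y = {'a': 1}['b']` raises KeyError.
3. bare `except` matches → `arr.append(54)` → arr = [9, 54].
4. `else` is skipped (an exception was raised).
Result: [9, 54]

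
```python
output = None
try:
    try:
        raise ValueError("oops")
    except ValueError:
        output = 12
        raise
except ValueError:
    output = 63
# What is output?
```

Step-by-step execution trace:
1. Inner try: `raise ValueError("oops")` raises ValueError.
2. Inner `except ValueError` matches → output = 12.
3. bare `raise` re-raises the same ValueError.
4. Outer `except ValueError` matches → output = 63.
Result: 63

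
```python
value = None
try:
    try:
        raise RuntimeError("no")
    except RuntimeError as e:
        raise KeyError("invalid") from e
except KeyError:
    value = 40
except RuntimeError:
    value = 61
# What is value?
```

Step-by-step execution trace:
1. Inner try raises RuntimeError; inner `except RuntimeError as e` catches it.
2. `raise KeyError(...) from e` raises KeyError (RuntimeError is attached as __cause__, but only KeyError is active).
3. Outer `except KeyError` matches → value = 40.
4. `except RuntimeError` is not reached.
Result: 40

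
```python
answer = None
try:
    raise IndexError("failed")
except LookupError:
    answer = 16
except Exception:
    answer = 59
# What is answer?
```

Step-by-step execution trace:
1. `raise IndexError(...)` raises IndexError.
2. `except LookupError` matches (IndexError is a subclass of LookupError) → answer = 16.
3. `except Exception` is not reached.
Result: 16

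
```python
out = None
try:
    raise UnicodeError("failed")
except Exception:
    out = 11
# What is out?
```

Step-by-step execution trace:
1. `raise UnicodeError(...)` raises UnicodeError.
2. `except Exception` matches (UnicodeError is a subclass of Exception) → out = 11.
Result: 11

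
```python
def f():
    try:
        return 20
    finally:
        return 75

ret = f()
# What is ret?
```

Step-by-step execution trace:
1. `f()` enters try: `return 20` sets pending return value 20.
2. Before returning, `finally: return 75` runs and overrides the pending return.
3. f() returns 75 → ret = 75.
Result: 75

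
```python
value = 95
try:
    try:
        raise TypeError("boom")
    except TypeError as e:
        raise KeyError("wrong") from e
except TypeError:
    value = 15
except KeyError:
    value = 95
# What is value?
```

Step-by-step execution trace:
1. Inner try raises TypeError; inner `except TypeError as e` catches it.
2. `raise KeyError(...) from e` raises KeyError (TypeError is attached as __cause__, but only KeyError is active).
3. Outer `except TypeError` does not match KeyError; skipped.
4. Outer `except KeyError` matches → value = 95.
Result: 95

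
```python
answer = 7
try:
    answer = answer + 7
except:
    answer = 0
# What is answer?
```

Step-by-step execution trace:
1. answer starts at 7.
2. try: `answer = answer + 7` → answer = 14. No exception raised.
3. `except` is skipped.
Result: 14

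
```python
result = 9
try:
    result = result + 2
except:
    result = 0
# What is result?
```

Step-by-step execution trace:
1. result starts at 9.
2. try: `result = result + 2` → result = 11. No exception raised.
3. `except` is skipped.
Result: 11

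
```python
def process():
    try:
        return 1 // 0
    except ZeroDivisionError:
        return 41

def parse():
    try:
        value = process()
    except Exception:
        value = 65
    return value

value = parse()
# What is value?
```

Step-by-step execution trace:
1. `parse()` calls `process()`.
2. In process: `1 // 0` raises ZeroDivisionError; `except ZeroDivisionError` catches it → returns 41.
3. In parse: `value = process()` → value = 41. No exception reaches parse.
4. `except Exception` is skipped; parse returns 41.
5. value = 41.
Result: 41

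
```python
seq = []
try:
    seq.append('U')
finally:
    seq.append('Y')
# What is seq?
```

Step-by-step execution trace:
1. try: `seq.append('U')` → seq = ['U'].
2. The try body completes without raising.
3. finally always runs: `seq.append('Y')` → seq = ['U', 'Y'].
Result: ['U', 'Y']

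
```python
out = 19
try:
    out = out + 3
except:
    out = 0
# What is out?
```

Step-by-step execution trace:
1. out starts at 19.
2. try: `out = out + 3` → out = 22. No exception raised.
3. `except` is skipped.
Result: 22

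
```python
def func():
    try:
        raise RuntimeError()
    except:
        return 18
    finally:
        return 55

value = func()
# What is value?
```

Step-by-step execution trace:
1. `func()` enters try: `raise RuntimeError()` raises RuntimeError.
2. bare `except` matches → `return 18` sets pending return value 18.
3. Before returning, `finally: return 55` runs and overrides the pending return.
4. func() returns 55 → value = 55.
Result: 55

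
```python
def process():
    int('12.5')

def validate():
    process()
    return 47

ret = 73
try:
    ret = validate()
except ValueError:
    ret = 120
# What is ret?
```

Step-by-step execution trace:
1. ret starts at 73.
2. try: `validate()` calls `process()`.
3. `process()` evaluates `int('12.5')`, which raises ValueError; it propagates through validate (uncaught).
4. `return 47` in validate is not reached; the assignment to ret does not complete.
5. `except ValueError` matches → ret = 120.
Result: 120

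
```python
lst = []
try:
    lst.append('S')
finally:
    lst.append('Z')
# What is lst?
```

Step-by-step execution trace:
1. try: `lst.append('S')` → lst = ['S'].
2. The try body completes without raising.
3. finally always runs: `lst.append('Z')` → lst = ['S', 'Z'].
Result: ['S', 'Z']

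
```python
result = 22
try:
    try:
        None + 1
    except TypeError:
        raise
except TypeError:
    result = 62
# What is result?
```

Step-by-step execution trace:
1. Inner try: `None + 1` raises TypeError.
2. Inner `except TypeError` matches; bare `raise` re-raises the same TypeError.
3. Outer `except TypeError` matches → result = 62.
Result: 62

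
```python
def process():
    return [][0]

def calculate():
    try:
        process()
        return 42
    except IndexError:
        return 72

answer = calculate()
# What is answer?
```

Step-by-step execution trace:
1. `calculate()` calls `process()`.
2. `process()` evaluates `[][0]`, which raises IndexError; it propagates to the caller.
3. `return 42` is not reached.
4. `except IndexError` in calculate matches → returns 72.
5. answer = 72.
Result: 72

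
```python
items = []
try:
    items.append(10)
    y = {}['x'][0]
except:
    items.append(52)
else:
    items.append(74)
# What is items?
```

Step-by-step execution trace:
1. try: `items.append(10)` → items = [10].
2. `y = {}['x'][0]` raises KeyError.
3. bare `except` matches → `items.append(52)` → items = [10, 52].
4. `else` is skipped (an exception was raised).
Result: [10, 52]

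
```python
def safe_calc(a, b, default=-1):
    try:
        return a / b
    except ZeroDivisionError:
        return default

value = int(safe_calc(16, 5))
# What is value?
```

Step-by-step execution trace:
1. `safe_calc(16, 5)` enters try: `return 16 / 5` → returns 3.2. No exception raised.
2. `except ZeroDivisionError` is skipped.
3. `int(3.2)` → 3 → value = 3.
Result: 3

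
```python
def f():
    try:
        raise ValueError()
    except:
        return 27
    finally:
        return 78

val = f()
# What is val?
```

Step-by-step execution trace:
1. `f()` enters try: `raise ValueError()` raises ValueError.
2. bare `except` matches → `return 27` sets pending return value 27.
3. Before returning, `finally: return 78` runs and overrides the pending return.
4. f() returns 78 → val = 78.
Result: 78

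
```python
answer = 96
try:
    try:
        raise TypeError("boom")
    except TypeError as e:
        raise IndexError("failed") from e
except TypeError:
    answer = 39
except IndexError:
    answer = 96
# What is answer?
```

Step-by-step execution trace:
1. Inner try raises TypeError; inner `except TypeError as e` catches it.
2. `raise IndexError(...) from e` raises IndexError (TypeError is attached as __cause__, but only IndexError is active).
3. Outer `except TypeError` does not match IndexError; skipped.
4. Outer `except IndexError` matches → answer = 96.
Result: 96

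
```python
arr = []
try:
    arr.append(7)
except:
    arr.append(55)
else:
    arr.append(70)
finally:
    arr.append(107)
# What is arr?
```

Step-by-step execution trace:
1. try: `arr.append(7)` → arr = [7]. No exception raised.
2. `except` is skipped.
3. `else` runs: `arr.append(70)` → arr = [7, 70].
4. `finally` always runs: `arr.append(107)` → arr = [7, 70, 107].
Result: [7, 70, 107]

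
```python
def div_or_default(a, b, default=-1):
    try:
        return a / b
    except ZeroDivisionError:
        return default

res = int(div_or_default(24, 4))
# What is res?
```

Step-by-step execution trace:
1. `div_or_default(24, 4)` enters try: `return 24 / 4` → returns 6.0. No exception raised.
2. `except ZeroDivisionError` is skipped.
3. `int(6.0)` → 6 → res = 6.
Result: 6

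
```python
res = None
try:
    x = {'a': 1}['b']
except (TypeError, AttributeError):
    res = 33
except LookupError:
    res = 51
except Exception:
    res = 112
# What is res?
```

Step-by-step execution trace:
1. `x = {'a': 1}['b']` raises KeyError.
2. `except (TypeError, AttributeError)` does not match KeyError; skipped.
3. `except LookupError` matches (KeyError is a subclass of LookupError) → res = 51.
4. `except Exception` is not reached.
Result: 51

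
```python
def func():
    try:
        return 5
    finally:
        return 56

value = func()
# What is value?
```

Step-by-step execution trace:
1. `func()` enters try: `return 5` sets pending return value 5.
2. Before returning, `finally: return 56` runs and overrides the pending return.
3. func() returns 56 → value = 56.
Result: 56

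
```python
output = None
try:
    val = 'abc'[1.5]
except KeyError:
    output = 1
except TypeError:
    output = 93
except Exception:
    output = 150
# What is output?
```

Step-by-step execution trace:
1. `val = 'abc'[1.5]` raises TypeError.
2. `except KeyError` does not match TypeError; skipped.
3. `except TypeError` matches → output = 93.
4. Remaining except clauses are skipped.
Result: 93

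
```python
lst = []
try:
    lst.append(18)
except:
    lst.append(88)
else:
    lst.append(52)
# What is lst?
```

Step-by-step execution trace:
1. try: `lst.append(18)` → lst = [18]. No exception raised.
2. `except` is skipped.
3. `else` runs (try completed without exception): `lst.append(52)` → lst = [18, 52].
Result: [18, 52]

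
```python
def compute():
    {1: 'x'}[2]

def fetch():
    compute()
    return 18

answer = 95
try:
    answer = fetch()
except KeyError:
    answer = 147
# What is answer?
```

Step-by-step execution trace:
1. answer starts at 95.
2. try: `fetch()` calls `compute()`.
3. `compute()` evaluates `{1: 'x'}[2]`, which raises KeyError; it propagates through fetch (uncaught).
4. `return 18` in fetch is not reached; the assignment to answer does not complete.
5. `except KeyError` matches → answer = 147.
Result: 147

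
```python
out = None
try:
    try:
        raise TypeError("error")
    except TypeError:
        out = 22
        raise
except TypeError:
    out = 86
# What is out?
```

Step-by-step execution trace:
1. Inner try: `raise TypeError("error")` raises TypeError.
2. Inner `except TypeError` matches → out = 22.
3. bare `raise` re-raises the same TypeError.
4. Outer `except TypeError` matches → out = 86.
Result: 86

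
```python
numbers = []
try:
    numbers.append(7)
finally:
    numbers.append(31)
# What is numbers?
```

Step-by-step execution trace:
1. try: `numbers.append(7)` → numbers = [7].
2. The try body completes without raising.
3. finally always runs: `numbers.append(31)` → numbers = [7, 31].
Result: [7, 31]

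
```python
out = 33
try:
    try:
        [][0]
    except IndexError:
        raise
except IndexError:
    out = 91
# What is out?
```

Step-by-step execution trace:
1. Inner try: `[][0]` raises IndexError.
2. Inner `except IndexError` matches; bare `raise` re-raises the same IndexError.
3. Outer `except IndexError` matches → out = 91.
Result: 91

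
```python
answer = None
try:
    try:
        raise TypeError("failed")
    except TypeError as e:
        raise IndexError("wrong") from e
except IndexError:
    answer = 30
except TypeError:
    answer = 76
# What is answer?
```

Step-by-step execution trace:
1. Inner try raises TypeError; inner `except TypeError as e` catches it.
2. `raise IndexError(...) from e` raises IndexError (TypeError is attached as __cause__, but only IndexError is active).
3. Outer `except IndexError` matches → answer = 30.
4. `except TypeError` is not reached.
Result: 30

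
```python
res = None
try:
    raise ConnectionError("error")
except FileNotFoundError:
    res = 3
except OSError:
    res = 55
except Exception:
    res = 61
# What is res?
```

Step-by-step execution trace:
1. `raise ConnectionError(...)` raises ConnectionError.
2. `except FileNotFoundError` does not match (ConnectionError is not a subclass of FileNotFoundError); skipped.
3. `except OSError` matches (ConnectionError is a subclass of OSError) → res = 55.
4. `except Exception` is not reached.
Result: 55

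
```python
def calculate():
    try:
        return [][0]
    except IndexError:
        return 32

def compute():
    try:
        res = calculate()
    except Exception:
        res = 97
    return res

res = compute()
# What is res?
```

Step-by-step execution trace:
1. `compute()` calls `calculate()`.
2. In calculate: `[][0]` raises IndexError; `except IndexError` catches it → returns 32.
3. In compute: `res = calculate()` → res = 32. No exception reaches compute.
4. `except Exception` is skipped; compute returns 32.
5. res = 32.
Result: 32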